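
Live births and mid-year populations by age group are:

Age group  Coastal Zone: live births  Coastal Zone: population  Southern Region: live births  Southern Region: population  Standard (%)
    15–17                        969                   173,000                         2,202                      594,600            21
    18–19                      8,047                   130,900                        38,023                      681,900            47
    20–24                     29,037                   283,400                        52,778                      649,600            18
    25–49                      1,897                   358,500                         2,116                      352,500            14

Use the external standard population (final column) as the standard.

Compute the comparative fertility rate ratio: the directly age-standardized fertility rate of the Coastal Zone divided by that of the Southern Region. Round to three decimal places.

Age-specific rates per 1,000 for the Coastal Zone: 5.601, 61.474, 102.459, 5.291.
For the Southern Region: 3.703, 55.760, 81.247, 6.003.
Standard weights: 0.21, 0.47, 0.18, 0.14.
The Coastal Zone: 0.2100×5.601 + 0.4700×61.474 + 0.1800×102.459 + 0.1400×5.291 = 49.2527 per 1,000.
The Southern Region: 0.2100×3.703 + 0.4700×55.760 + 0.1800×81.247 + 0.1400×6.003 = 42.4499 per 1,000.
Ratio = 49.2527 ÷ 42.4499 = 1.16025.

1.160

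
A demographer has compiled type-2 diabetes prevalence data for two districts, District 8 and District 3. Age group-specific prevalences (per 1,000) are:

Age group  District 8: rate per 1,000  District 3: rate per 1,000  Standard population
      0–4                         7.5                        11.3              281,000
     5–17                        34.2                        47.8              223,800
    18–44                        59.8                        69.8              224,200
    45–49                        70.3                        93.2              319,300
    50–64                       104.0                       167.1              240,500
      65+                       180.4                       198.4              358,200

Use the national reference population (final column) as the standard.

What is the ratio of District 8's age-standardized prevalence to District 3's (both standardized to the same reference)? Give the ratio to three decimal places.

0.793

Standard total = 1,647,000; weights = 0.1706, 0.1359, 0.1361, 0.1939, 0.1460, 0.2175.
District 8: 0.1706×7.5 + 0.1359×34.2 + 0.1361×59.8 + 0.1939×70.3 + 0.1460×104.0 + 0.2175×180.4 = 82.1170 per 1,000.
District 3: 0.1706×11.3 + 0.1359×47.8 + 0.1361×69.8 + 0.1939×93.2 + 0.1460×167.1 + 0.2175×198.4 = 103.5430 per 1,000.
Ratio = 82.1170 ÷ 103.5430 = 0.79307.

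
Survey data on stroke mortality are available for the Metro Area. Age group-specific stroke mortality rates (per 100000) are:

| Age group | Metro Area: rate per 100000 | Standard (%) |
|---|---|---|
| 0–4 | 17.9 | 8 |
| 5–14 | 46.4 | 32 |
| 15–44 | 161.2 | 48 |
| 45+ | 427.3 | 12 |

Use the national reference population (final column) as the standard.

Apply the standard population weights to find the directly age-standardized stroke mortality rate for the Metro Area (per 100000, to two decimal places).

144.93

Standard weights: 0.08, 0.32, 0.48, 0.12.
Standardized rate: 0.0800×17.9 + 0.3200×46.4 + 0.4800×161.2 + 0.1200×427.3 = 144.9320 per 100000.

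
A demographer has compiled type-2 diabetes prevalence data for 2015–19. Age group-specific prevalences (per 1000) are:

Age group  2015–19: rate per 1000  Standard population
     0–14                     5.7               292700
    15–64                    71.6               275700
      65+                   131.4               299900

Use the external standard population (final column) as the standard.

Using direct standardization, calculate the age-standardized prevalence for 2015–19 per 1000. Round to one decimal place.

70.0

Standard total = 868300; weights = 0.3371, 0.3175, 0.3454.
Standardized rate: 0.3371×5.7 + 0.3175×71.6 + 0.3454×131.4 = 70.0396 per 1000.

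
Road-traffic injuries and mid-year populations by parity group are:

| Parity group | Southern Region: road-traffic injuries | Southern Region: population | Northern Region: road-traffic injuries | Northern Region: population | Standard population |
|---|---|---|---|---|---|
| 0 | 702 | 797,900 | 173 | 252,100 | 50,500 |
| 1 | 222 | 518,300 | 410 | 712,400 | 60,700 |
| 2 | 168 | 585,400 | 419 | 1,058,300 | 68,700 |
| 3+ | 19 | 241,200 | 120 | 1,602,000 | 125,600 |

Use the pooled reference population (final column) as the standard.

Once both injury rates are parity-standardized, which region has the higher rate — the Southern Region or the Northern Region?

Northern Region

Parity-specific rates per 100,000 for the Southern Region: 87.98, 42.83, 28.70, 7.88.
For the Northern Region: 68.62, 57.55, 39.59, 7.49.
Standard total = 305,500; weights = 0.1653, 0.1987, 0.2249, 0.4111.
The Southern Region: 0.1653×87.98 + 0.1987×42.83 + 0.2249×28.70 + 0.4111×7.88 = 32.7461 per 100,000.
The Northern Region: 0.1653×68.62 + 0.1987×57.55 + 0.2249×39.59 + 0.4111×7.49 = 34.7616 per 100,000.
The crude rates (51.85 vs 30.95) would put the Southern Region higher, but that reflects its parity composition; once standardized to a common parity structure, the Northern Region has the higher underlying rate.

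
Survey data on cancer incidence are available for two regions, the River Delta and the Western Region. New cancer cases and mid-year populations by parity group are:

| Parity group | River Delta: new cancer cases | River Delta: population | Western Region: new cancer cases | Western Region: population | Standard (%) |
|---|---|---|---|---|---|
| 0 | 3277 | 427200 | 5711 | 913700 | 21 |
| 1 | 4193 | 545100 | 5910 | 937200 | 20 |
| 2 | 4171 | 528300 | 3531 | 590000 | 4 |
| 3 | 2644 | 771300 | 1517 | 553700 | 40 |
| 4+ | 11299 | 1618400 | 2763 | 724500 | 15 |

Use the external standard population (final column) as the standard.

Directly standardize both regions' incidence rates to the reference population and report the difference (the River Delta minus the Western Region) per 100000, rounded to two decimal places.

Parity-specific rates per 100000 for the River Delta: 767.09, 769.22, 789.51, 342.80, 698.16.
For the Western Region: 625.04, 630.60, 598.47, 273.98, 381.37.
Standard weights: 0.21, 0.20, 0.04, 0.40, 0.15.
The River Delta: 0.2100×767.09 + 0.2000×769.22 + 0.0400×789.51 + 0.4000×342.80 + 0.1500×698.16 = 588.3553 per 100000.
The Western Region: 0.2100×625.04 + 0.2000×630.60 + 0.0400×598.47 + 0.4000×273.98 + 0.1500×381.37 = 448.1130 per 100000.
Difference = 588.3553 − 448.1130 = 140.2423.

140.24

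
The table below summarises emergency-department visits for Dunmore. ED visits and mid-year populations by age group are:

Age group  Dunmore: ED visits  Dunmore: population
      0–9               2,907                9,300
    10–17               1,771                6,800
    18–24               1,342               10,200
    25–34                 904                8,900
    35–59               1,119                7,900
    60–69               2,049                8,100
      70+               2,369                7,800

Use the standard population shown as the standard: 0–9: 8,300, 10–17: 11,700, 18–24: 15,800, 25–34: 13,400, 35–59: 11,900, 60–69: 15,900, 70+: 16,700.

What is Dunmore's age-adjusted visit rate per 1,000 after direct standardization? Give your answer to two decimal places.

Age-specific rates per 1,000 for Dunmore: 312.581, 260.441, 131.569, 101.573, 141.646, 252.963, 303.718.
Standard total = 93,700; weights = 0.0886, 0.1249, 0.1686, 0.1430, 0.1270, 0.1697, 0.1782.
Standardized rate: 0.0886×312.581 + 0.1249×260.441 + 0.1686×131.569 + 0.1430×101.573 + 0.1270×141.646 + 0.1697×252.963 + 0.1782×303.718 = 211.9661 per 1,000.

211.97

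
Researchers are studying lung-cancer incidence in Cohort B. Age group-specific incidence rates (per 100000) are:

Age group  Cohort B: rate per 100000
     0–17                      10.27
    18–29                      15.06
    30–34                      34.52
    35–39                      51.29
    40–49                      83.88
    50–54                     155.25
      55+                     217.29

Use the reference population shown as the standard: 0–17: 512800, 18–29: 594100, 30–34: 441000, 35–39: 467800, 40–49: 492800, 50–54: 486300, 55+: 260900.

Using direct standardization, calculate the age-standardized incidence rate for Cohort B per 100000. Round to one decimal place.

69.7

Standard total = 3255700; weights = 0.1575, 0.1825, 0.1355, 0.1437, 0.1514, 0.1494, 0.0801.
Standardized rate: 0.1575×10.27 + 0.1825×15.06 + 0.1355×34.52 + 0.1437×51.29 + 0.1514×83.88 + 0.1494×155.25 + 0.0801×217.29 = 69.7102 per 100000.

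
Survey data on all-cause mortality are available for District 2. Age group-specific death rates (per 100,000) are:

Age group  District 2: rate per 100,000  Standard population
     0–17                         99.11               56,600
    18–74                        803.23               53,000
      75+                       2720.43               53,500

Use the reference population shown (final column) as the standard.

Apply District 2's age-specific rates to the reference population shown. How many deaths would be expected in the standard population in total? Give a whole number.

1937

Expected deaths = Σ (standard pop × age-specific rate ÷ 100,000)
= 56,600×99.11/100,000 + 53,000×803.23/100,000 + 53,500×2720.43/100,000
= 56.10 + 425.71 + 1455.43 = 1937.24.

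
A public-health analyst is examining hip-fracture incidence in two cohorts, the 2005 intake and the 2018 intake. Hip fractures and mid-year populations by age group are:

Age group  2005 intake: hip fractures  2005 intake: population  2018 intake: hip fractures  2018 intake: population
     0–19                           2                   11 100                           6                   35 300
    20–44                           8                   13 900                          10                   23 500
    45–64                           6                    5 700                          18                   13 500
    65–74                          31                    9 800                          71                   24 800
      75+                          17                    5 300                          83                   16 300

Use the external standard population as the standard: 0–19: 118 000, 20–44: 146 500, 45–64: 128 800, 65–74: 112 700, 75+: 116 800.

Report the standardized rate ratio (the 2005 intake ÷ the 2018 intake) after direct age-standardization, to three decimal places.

0.830

Age-specific rates per 100 000 for the 2005 intake: 18.02, 57.55, 105.26, 316.33, 320.75.
For the 2018 intake: 17.00, 42.55, 133.33, 286.29, 509.20.
Standard total = 622 800; weights = 0.1895, 0.2352, 0.2068, 0.1810, 0.1875.
The 2005 intake: 0.1895×18.02 + 0.2352×57.55 + 0.2068×105.26 + 0.1810×316.33 + 0.1875×320.75 = 156.1173 per 100 000.
The 2018 intake: 0.1895×17.00 + 0.2352×42.55 + 0.2068×133.33 + 0.1810×286.29 + 0.1875×509.20 = 188.1066 per 100 000.
Ratio = 156.1173 ÷ 188.1066 = 0.82994.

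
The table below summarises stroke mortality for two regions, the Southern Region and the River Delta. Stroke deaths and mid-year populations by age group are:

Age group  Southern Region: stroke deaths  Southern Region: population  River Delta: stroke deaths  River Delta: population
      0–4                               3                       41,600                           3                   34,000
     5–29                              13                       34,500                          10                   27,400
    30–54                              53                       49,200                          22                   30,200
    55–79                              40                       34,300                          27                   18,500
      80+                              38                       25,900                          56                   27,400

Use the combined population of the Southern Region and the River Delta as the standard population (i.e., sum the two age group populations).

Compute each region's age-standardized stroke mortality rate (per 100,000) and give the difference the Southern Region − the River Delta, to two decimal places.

Age-specific rates per 100,000 for the Southern Region: 7.21, 37.68, 107.72, 116.62, 146.72.
For the River Delta: 8.82, 36.50, 72.85, 145.95, 204.38.
Combined standard total = 323,000; weights = 0.2341, 0.1916, 0.2458, 0.1635, 0.1650.
The Southern Region: 0.2341×7.21 + 0.1916×37.68 + 0.2458×107.72 + 0.1635×116.62 + 0.1650×146.72 = 78.6638 per 100,000.
The River Delta: 0.2341×8.82 + 0.1916×36.50 + 0.2458×72.85 + 0.1635×145.95 + 0.1650×204.38 = 84.5500 per 100,000.
Difference = 78.6638 − 84.5500 = -5.8862.

-5.89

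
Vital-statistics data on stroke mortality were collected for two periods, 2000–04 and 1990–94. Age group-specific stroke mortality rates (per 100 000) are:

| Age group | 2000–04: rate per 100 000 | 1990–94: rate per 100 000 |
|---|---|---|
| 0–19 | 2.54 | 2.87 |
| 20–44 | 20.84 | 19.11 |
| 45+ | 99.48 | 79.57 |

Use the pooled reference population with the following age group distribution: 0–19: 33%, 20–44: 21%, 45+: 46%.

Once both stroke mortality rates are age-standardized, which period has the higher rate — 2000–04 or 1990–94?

Standard weights: 0.33, 0.21, 0.46.
2000–04: 0.3300×2.54 + 0.2100×20.84 + 0.4600×99.48 = 50.9754 per 100 000.
1990–94: 0.3300×2.87 + 0.2100×19.11 + 0.4600×79.57 = 41.5624 per 100 000.

2000–04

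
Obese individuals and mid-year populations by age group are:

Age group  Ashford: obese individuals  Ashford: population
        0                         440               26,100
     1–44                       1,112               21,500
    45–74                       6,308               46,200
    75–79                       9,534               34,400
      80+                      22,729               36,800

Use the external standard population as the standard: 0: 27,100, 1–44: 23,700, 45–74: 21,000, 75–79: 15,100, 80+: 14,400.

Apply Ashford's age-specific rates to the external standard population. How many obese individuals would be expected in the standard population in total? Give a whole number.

Age-specific rates per 1,000 for Ashford: 16.858, 51.721, 136.537, 277.151, 617.636.
Expected obese individuals = Σ (standard pop × age-specific rate ÷ 1,000)
= 27,100×16.858/1,000 + 23,700×51.721/1,000 + 21,000×136.537/1,000 + 15,100×277.151/1,000 + 14,400×617.636/1,000
= 456.86 + 1225.79 + 2867.27 + 4184.98 + 8893.96 = 17628.86.

17629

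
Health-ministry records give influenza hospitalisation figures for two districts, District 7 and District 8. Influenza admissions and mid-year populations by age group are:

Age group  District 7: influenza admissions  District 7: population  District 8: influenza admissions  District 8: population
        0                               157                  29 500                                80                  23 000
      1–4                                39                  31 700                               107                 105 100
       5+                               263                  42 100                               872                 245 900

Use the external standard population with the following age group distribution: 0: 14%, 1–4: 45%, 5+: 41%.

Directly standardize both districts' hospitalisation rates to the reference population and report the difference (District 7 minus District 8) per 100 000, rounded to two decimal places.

146.10

Age-specific rates per 100 000 for District 7: 532.20, 123.03, 624.70.
For District 8: 347.83, 101.81, 354.62.
Standard weights: 0.14, 0.45, 0.41.
District 7: 0.1400×532.20 + 0.4500×123.03 + 0.4100×624.70 = 385.9995 per 100 000.
District 8: 0.1400×347.83 + 0.4500×101.81 + 0.4100×354.62 = 239.9016 per 100 000.
Difference = 385.9995 − 239.9016 = 146.0979.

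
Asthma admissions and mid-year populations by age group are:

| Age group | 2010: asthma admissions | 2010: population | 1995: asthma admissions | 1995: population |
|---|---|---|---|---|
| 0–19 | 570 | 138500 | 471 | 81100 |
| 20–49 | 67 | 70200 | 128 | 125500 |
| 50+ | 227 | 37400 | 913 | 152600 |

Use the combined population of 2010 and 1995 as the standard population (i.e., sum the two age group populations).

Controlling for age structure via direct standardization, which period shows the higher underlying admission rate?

1995

Age-specific rates per 10000 for 2010: 41.16, 9.54, 60.70.
For 1995: 58.08, 10.20, 59.83.
Combined standard total = 605300; weights = 0.3628, 0.3233, 0.3139.
2010: 0.3628×41.16 + 0.3233×9.54 + 0.3139×60.70 = 37.0685 per 10000.
1995: 0.3628×58.08 + 0.3233×10.20 + 0.3139×59.83 = 43.1475 per 10000.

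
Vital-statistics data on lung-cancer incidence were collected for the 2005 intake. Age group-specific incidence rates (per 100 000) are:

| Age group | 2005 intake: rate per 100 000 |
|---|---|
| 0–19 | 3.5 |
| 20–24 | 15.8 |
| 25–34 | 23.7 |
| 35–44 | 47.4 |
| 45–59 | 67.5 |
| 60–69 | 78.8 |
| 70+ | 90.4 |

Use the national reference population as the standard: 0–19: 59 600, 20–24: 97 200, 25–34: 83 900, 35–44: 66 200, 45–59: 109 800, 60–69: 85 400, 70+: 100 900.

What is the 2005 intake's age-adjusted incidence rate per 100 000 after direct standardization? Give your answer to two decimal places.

Standard total = 603 000; weights = 0.0988, 0.1612, 0.1391, 0.1098, 0.1821, 0.1416, 0.1673.
Standardized rate: 0.0988×3.5 + 0.1612×15.8 + 0.1391×23.7 + 0.1098×47.4 + 0.1821×67.5 + 0.1416×78.8 + 0.1673×90.4 = 49.9719 per 100 000.

49.97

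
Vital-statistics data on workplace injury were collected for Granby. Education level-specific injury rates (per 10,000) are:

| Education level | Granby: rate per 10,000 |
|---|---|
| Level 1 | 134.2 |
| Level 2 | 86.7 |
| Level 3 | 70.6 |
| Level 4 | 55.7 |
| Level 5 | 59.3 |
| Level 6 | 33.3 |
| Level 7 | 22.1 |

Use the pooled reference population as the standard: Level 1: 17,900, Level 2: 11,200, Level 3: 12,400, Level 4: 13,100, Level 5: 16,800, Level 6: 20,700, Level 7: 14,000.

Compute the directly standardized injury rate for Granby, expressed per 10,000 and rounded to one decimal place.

65.7

Standard total = 106,100; weights = 0.1687, 0.1056, 0.1169, 0.1235, 0.1583, 0.1951, 0.1320.
Standardized rate: 0.1687×134.2 + 0.1056×86.7 + 0.1169×70.6 + 0.1235×55.7 + 0.1583×59.3 + 0.1951×33.3 + 0.1320×22.1 = 65.7237 per 10,000.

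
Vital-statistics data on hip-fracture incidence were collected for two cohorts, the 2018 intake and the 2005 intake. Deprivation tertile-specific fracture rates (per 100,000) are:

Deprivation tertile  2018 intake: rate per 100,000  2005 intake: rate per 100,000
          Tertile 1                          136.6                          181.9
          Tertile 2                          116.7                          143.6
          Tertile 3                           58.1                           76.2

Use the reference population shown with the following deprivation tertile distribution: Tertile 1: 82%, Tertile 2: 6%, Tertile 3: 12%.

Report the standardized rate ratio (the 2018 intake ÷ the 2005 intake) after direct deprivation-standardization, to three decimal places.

Standard weights: 0.82, 0.06, 0.12.
The 2018 intake: 0.8200×136.6 + 0.0600×116.7 + 0.1200×58.1 = 125.9860 per 100,000.
The 2005 intake: 0.8200×181.9 + 0.0600×143.6 + 0.1200×76.2 = 166.9180 per 100,000.
Ratio = 125.9860 ÷ 166.9180 = 0.75478.

0.755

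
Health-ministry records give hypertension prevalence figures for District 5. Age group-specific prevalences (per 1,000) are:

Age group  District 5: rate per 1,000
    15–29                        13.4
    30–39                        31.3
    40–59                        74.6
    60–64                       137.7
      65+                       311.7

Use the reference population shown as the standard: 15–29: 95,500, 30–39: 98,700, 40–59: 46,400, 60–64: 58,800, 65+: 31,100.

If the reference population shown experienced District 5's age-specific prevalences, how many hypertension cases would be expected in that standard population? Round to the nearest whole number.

Expected hypertension cases = Σ (standard pop × age-specific rate ÷ 1,000)
= 95,500×13.4/1,000 + 98,700×31.3/1,000 + 46,400×74.6/1,000 + 58,800×137.7/1,000 + 31,100×311.7/1,000
= 1279.70 + 3089.31 + 3461.44 + 8096.76 + 9693.87 = 25621.08.

25621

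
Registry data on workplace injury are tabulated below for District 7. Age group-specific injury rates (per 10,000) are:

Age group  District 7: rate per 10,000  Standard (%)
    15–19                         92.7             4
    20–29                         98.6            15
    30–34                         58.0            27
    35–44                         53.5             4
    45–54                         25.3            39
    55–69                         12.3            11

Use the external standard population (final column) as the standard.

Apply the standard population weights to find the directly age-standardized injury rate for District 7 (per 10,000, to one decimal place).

47.5

Standard weights: 0.04, 0.15, 0.27, 0.04, 0.39, 0.11.
Standardized rate: 0.0400×92.7 + 0.1500×98.6 + 0.2700×58.0 + 0.0400×53.5 + 0.3900×25.3 + 0.1100×12.3 = 47.5180 per 10,000.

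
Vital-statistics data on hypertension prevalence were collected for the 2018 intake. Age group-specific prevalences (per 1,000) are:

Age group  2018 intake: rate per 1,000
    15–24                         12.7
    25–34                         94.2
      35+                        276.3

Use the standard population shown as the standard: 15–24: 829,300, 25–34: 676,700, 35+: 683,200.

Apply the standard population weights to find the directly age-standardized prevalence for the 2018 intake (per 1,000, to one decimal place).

120.2

Standard total = 2,189,200; weights = 0.3788, 0.3091, 0.3121.
Standardized rate: 0.3788×12.7 + 0.3091×94.2 + 0.3121×276.3 = 120.1560 per 1,000.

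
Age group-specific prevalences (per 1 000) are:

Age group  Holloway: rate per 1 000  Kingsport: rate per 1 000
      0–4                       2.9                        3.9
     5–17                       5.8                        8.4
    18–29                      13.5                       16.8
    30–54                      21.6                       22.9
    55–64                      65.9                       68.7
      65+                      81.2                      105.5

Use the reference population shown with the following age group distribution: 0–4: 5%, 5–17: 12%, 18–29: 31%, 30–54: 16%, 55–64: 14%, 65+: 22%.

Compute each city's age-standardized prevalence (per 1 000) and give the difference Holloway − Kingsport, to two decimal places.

-7.33

Standard weights: 0.05, 0.12, 0.31, 0.16, 0.14, 0.22.
Holloway: 0.0500×2.9 + 0.1200×5.8 + 0.3100×13.5 + 0.1600×21.6 + 0.1400×65.9 + 0.2200×81.2 = 35.5720 per 1 000.
Kingsport: 0.0500×3.9 + 0.1200×8.4 + 0.3100×16.8 + 0.1600×22.9 + 0.1400×68.7 + 0.2200×105.5 = 42.9030 per 1 000.
Difference = 35.5720 − 42.9030 = -7.3310.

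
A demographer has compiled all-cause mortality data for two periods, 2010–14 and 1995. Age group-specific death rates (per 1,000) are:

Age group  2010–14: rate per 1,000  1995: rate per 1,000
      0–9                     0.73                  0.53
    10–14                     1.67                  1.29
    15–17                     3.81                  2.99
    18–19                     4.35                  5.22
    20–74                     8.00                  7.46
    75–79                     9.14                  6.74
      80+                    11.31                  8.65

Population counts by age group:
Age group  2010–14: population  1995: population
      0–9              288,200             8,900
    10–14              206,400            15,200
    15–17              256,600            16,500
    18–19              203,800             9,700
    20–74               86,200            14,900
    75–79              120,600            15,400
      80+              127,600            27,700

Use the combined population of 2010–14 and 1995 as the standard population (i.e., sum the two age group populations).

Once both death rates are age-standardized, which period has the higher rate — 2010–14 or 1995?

Combined standard total = 1,397,700; weights = 0.2126, 0.1585, 0.1954, 0.1528, 0.0723, 0.0973, 0.1111.
2010–14: 0.2126×0.73 + 0.1585×1.67 + 0.1954×3.81 + 0.1528×4.35 + 0.0723×8.00 + 0.0973×9.14 + 0.1111×11.31 = 4.5535 per 1,000.
1995: 0.2126×0.53 + 0.1585×1.29 + 0.1954×2.99 + 0.1528×5.22 + 0.0723×7.46 + 0.0973×6.74 + 0.1111×8.65 = 3.8553 per 1,000.
The crude rates (4.39 vs 5.34) would put 1995 higher, but that reflects its age composition; once standardized to a common age structure, 2010–14 has the higher underlying rate.

2010–14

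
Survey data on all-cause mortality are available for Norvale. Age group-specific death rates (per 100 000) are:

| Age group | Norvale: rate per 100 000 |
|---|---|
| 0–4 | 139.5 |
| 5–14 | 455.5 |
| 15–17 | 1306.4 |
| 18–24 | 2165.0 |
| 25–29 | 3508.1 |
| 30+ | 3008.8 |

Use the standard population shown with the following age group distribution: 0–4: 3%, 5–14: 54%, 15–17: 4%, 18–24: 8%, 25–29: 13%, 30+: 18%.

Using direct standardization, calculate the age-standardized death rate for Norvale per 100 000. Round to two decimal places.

1473.25

Standard weights: 0.03, 0.54, 0.04, 0.08, 0.13, 0.18.
Standardized rate: 0.0300×139.5 + 0.5400×455.5 + 0.0400×1306.4 + 0.0800×2165.0 + 0.1300×3508.1 + 0.1800×3008.8 = 1473.2480 per 100 000.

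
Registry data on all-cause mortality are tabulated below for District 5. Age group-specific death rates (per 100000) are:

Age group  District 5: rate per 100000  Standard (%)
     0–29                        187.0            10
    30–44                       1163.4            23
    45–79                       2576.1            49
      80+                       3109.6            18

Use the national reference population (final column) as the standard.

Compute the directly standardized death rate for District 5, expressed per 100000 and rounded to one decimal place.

2108.3

Standard weights: 0.10, 0.23, 0.49, 0.18.
Standardized rate: 0.1000×187.0 + 0.2300×1163.4 + 0.4900×2576.1 + 0.1800×3109.6 = 2108.2990 per 100000.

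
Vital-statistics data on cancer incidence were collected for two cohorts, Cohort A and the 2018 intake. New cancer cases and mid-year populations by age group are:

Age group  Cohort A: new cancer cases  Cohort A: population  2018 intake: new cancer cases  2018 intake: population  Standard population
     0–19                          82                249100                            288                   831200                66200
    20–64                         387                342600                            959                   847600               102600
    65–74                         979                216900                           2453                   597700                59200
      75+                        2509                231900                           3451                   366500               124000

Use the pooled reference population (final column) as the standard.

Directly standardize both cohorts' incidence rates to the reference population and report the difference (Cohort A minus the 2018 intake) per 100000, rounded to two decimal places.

Age-specific rates per 100000 for Cohort A: 32.92, 112.96, 451.36, 1081.93.
For the 2018 intake: 34.65, 113.14, 410.41, 941.61.
Standard total = 352000; weights = 0.1881, 0.2915, 0.1682, 0.3523.
Cohort A: 0.1881×32.92 + 0.2915×112.96 + 0.1682×451.36 + 0.3523×1081.93 = 496.1618 per 100000.
The 2018 intake: 0.1881×34.65 + 0.2915×113.14 + 0.1682×410.41 + 0.3523×941.61 = 440.2213 per 100000.
Difference = 496.1618 − 440.2213 = 55.9405.

55.94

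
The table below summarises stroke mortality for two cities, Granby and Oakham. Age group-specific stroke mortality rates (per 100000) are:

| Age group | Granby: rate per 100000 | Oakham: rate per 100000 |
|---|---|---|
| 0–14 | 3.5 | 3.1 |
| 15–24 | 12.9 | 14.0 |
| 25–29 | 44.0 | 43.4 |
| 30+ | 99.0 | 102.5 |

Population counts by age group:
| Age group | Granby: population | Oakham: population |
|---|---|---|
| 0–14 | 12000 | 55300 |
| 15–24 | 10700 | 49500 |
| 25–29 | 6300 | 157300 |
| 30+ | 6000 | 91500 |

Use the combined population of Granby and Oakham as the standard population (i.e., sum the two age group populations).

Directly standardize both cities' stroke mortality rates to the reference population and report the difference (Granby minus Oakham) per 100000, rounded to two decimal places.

Combined standard total = 388600; weights = 0.1732, 0.1549, 0.4210, 0.2509.
Granby: 0.1732×3.5 + 0.1549×12.9 + 0.4210×44.0 + 0.2509×99.0 = 45.9677 per 100000.
Oakham: 0.1732×3.1 + 0.1549×14.0 + 0.4210×43.4 + 0.2509×102.5 = 46.6943 per 100000.
Difference = 45.9677 − 46.6943 = -0.7267.

-0.73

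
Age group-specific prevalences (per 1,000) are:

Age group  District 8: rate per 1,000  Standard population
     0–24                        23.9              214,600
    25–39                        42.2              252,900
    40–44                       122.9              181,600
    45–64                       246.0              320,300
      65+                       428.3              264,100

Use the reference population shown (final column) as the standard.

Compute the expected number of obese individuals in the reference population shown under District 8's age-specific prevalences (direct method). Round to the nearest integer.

230028

Expected obese individuals = Σ (standard pop × age-specific rate ÷ 1,000)
= 214,600×23.9/1,000 + 252,900×42.2/1,000 + 181,600×122.9/1,000 + 320,300×246.0/1,000 + 264,100×428.3/1,000
= 5128.94 + 10672.38 + 22318.64 + 78793.80 + 113114.03 = 230027.79.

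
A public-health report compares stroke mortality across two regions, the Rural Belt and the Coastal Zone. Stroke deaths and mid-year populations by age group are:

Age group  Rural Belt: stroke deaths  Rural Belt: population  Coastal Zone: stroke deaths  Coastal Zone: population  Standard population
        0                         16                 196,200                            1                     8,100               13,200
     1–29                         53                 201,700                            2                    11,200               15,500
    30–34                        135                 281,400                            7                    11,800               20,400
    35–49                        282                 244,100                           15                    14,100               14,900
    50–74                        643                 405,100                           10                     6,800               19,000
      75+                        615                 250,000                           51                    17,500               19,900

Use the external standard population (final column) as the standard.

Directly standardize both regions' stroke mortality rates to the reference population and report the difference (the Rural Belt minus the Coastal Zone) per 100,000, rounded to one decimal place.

-6.8

Age-specific rates per 100,000 for the Rural Belt: 8.15, 26.28, 47.97, 115.53, 158.73, 246.00.
For the Coastal Zone: 12.35, 17.86, 59.32, 106.38, 147.06, 291.43.
Standard total = 102,900; weights = 0.1283, 0.1506, 0.1983, 0.1448, 0.1846, 0.1934.
The Rural Belt: 0.1283×8.15 + 0.1506×26.28 + 0.1983×47.97 + 0.1448×115.53 + 0.1846×158.73 + 0.1934×246.00 = 108.1259 per 100,000.
The Coastal Zone: 0.1283×12.35 + 0.1506×17.86 + 0.1983×59.32 + 0.1448×106.38 + 0.1846×147.06 + 0.1934×291.43 = 114.9521 per 100,000.
Difference = 108.1259 − 114.9521 = -6.8262.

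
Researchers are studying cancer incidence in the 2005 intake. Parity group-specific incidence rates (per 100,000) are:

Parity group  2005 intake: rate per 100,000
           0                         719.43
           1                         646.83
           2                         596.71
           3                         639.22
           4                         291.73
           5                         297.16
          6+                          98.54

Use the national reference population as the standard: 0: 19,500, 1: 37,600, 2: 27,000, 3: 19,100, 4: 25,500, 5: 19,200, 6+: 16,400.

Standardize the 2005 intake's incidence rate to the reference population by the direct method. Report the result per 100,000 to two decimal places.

Standard total = 164,300; weights = 0.1187, 0.2288, 0.1643, 0.1163, 0.1552, 0.1169, 0.0998.
Standardized rate: 0.1187×719.43 + 0.2288×646.83 + 0.1643×596.71 + 0.1163×639.22 + 0.1552×291.73 + 0.1169×297.16 + 0.0998×98.54 = 495.6215 per 100,000.

495.62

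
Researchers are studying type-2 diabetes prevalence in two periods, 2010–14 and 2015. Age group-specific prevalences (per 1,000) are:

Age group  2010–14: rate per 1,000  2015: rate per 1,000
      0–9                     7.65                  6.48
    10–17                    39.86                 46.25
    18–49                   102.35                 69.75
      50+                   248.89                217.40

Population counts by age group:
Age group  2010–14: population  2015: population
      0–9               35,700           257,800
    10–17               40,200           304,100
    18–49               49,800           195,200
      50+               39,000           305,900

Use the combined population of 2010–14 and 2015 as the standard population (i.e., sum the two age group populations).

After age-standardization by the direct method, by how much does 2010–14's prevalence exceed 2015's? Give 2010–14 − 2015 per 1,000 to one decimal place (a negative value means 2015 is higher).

Combined standard total = 1,227,700; weights = 0.2391, 0.2804, 0.1996, 0.2809.
2010–14: 0.2391×7.65 + 0.2804×39.86 + 0.1996×102.35 + 0.2809×248.89 = 103.3534 per 1,000.
2015: 0.2391×6.48 + 0.2804×46.25 + 0.1996×69.75 + 0.2809×217.40 = 89.5135 per 1,000.
Difference = 103.3534 − 89.5135 = 13.8399.

13.8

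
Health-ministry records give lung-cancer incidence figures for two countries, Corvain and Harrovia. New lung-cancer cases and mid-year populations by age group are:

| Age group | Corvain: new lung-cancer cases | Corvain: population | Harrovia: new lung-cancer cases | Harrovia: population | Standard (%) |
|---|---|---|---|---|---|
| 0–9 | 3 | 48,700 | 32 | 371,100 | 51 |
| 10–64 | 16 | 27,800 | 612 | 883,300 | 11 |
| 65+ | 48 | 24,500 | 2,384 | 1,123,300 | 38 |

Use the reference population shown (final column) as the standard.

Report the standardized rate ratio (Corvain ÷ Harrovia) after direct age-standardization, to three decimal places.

Age-specific rates per 100,000 for Corvain: 6.16, 57.55, 195.92.
For Harrovia: 8.62, 69.29, 212.23.
Standard weights: 0.51, 0.11, 0.38.
Corvain: 0.5100×6.16 + 0.1100×57.55 + 0.3800×195.92 = 83.9216 per 100,000.
Harrovia: 0.5100×8.62 + 0.1100×69.29 + 0.3800×212.23 = 92.6672 per 100,000.
Ratio = 83.9216 ÷ 92.6672 = 0.90562.

0.906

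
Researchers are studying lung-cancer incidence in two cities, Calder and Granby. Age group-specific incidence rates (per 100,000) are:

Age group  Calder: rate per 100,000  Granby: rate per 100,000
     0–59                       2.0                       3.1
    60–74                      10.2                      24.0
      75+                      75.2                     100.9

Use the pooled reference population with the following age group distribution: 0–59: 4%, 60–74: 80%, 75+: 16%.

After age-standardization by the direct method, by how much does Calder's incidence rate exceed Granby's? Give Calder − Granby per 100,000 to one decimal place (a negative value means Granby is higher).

-15.2

Standard weights: 0.04, 0.80, 0.16.
Calder: 0.0400×2.0 + 0.8000×10.2 + 0.1600×75.2 = 20.2720 per 100,000.
Granby: 0.0400×3.1 + 0.8000×24.0 + 0.1600×100.9 = 35.4680 per 100,000.
Difference = 20.2720 − 35.4680 = -15.1960.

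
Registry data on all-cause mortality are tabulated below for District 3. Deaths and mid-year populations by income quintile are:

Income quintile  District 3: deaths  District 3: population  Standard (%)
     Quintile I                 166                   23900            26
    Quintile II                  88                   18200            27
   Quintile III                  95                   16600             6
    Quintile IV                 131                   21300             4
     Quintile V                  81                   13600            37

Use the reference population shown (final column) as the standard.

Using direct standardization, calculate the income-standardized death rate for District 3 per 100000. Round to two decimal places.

590.44

Income-specific rates per 100000 for District 3: 694.56, 483.52, 572.29, 615.02, 595.59.
Standard weights: 0.26, 0.27, 0.06, 0.04, 0.37.
Standardized rate: 0.2600×694.56 + 0.2700×483.52 + 0.0600×572.29 + 0.0400×615.02 + 0.3700×595.59 = 590.4412 per 100000.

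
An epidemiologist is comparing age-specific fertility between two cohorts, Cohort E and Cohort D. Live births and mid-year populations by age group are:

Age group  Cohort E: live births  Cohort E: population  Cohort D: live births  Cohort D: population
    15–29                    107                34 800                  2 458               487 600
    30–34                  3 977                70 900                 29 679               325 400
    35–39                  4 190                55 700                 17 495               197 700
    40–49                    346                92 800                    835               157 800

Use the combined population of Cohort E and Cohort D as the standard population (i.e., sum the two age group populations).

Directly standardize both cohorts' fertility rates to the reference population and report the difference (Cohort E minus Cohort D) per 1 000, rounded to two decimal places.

Age-specific rates per 1 000 for Cohort E: 3.075, 56.093, 75.224, 3.728.
For Cohort D: 5.041, 91.208, 88.493, 5.292.
Combined standard total = 1 422 700; weights = 0.3672, 0.2786, 0.1781, 0.1761.
Cohort E: 0.3672×3.075 + 0.2786×56.093 + 0.1781×75.224 + 0.1761×3.728 = 30.8091 per 1 000.
Cohort D: 0.3672×5.041 + 0.2786×91.208 + 0.1781×88.493 + 0.1761×5.292 = 43.9510 per 1 000.
Difference = 30.8091 − 43.9510 = -13.1419.

-13.14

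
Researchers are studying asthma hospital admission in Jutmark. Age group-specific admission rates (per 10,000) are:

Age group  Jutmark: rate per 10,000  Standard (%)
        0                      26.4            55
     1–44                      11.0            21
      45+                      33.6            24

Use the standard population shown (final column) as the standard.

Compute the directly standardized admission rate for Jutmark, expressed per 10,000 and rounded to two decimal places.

Standard weights: 0.55, 0.21, 0.24.
Standardized rate: 0.5500×26.4 + 0.2100×11.0 + 0.2400×33.6 = 24.8940 per 10,000.

24.89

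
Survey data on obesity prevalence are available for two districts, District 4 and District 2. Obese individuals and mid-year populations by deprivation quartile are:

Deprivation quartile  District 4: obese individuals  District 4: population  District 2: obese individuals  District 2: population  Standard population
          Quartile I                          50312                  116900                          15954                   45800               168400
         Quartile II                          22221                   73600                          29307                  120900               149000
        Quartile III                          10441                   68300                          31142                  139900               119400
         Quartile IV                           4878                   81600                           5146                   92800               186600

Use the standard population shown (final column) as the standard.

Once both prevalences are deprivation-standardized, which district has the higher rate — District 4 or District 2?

Deprivation-specific rates per 1000 for District 4: 430.385, 301.916, 152.870, 59.779.
For District 2: 348.341, 242.407, 222.602, 55.453.
Standard total = 623400; weights = 0.2701, 0.2390, 0.1915, 0.2993.
District 4: 0.2701×430.385 + 0.2390×301.916 + 0.1915×152.870 + 0.2993×59.779 = 235.5947 per 1000.
District 2: 0.2701×348.341 + 0.2390×242.407 + 0.1915×222.602 + 0.2993×55.453 = 211.2693 per 1000.

District 4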